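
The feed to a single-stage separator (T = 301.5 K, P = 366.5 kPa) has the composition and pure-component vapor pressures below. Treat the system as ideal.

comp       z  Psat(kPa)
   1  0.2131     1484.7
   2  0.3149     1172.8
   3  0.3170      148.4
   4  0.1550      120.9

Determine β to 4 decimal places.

β = 0.6614

Raoult's law: Kᵢ = Pᵢˢᵃᵗ/P = Pᵢˢᵃᵗ/366.5.
  K_1 = 1484.7/366.5 = 4.051023, K_2 = 1172.8/366.5 = 3.200000, K_3 = 148.4/366.5 = 0.404911, K_4 = 120.9/366.5 = 0.329877
Rachford–Rice: g(β) = Σ zᵢ(Kᵢ−1)/(1+β(Kᵢ−1)) = 0.
Check two-phase: ΣzᵢKᵢ = 2.0504 > 1 and Σzᵢ/Kᵢ = 1.4038 > 1, so g(0) = 1.0504 > 0 and g(1) = -0.4038 < 0.
Iterate (Newton) starting at β = 0.5:
  β = 0.5000: g = 0.16258, g' = -1.0415 → β = 0.6561
  β = 0.6561: g = 0.00529, g' = -0.9992 → β = 0.6614
Converged at β = 0.6614.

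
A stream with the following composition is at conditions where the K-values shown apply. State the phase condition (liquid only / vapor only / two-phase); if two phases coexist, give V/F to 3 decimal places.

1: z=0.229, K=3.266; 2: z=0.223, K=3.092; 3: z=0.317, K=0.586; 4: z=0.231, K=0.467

two-phase, V/F = 0.714

ΣzᵢKᵢ = 1.731; Σzᵢ/Kᵢ = 1.178.
Both exceed 1, so a two-phase solution exists.
Let ψ = V/F and solve Σ zᵢ(Kᵢ−1)/(1+ψ(Kᵢ−1)) = 0.
Iterate (Newton) starting at ψ = 0.36:
  ψ = 0.360: g = 0.2453, g' = -0.850 → ψ = 0.649
  ψ = 0.649: g = 0.0404, g' = -0.623 → ψ = 0.714
Converged at ψ = 0.714.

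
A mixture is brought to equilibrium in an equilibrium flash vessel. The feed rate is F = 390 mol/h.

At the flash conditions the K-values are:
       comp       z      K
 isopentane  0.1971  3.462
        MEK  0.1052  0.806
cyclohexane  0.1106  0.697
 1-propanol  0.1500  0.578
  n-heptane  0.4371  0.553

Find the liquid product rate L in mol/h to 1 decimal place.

L = 320.5 mol/h

Newton–Raphson from ψ = 0.5:
  ψ = 0.5000: g = -0.17644, g' = -0.4467 → ψ = 0.1051
  ψ = 0.1051: g = 0.05884, g' = -0.8945 → ψ = 0.1708
  ψ = 0.1708: g = 0.00538, g' = -0.7409 → ψ = 0.1781
  ψ = 0.1781: g = 0.00005, g' = -0.7273 → ψ = 0.1782
Converged at ψ = 0.1782.
Then V = ψ·F = 0.1782·390 = 69.5 mol/h and L = F − V = 320.5 mol/h.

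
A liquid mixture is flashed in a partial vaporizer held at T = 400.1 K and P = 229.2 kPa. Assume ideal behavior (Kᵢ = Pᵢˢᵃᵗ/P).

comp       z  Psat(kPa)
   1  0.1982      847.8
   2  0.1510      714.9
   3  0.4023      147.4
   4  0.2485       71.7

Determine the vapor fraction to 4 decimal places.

Raoult's law: Kᵢ = Pᵢˢᵃᵗ/P = Pᵢˢᵃᵗ/229.2.
  K_1 = 847.8/229.2 = 3.698953, K_2 = 714.9/229.2 = 3.119110, K_3 = 147.4/229.2 = 0.643106, K_4 = 71.7/229.2 = 0.312827
Rachford–Rice: g(ψ) = Σ zᵢ(Kᵢ−1)/(1+ψ(Kᵢ−1)) = 0.
Check two-phase: ΣzᵢKᵢ = 1.5406 > 1 and Σzᵢ/Kᵢ = 1.5219 > 1, so g(0) = 0.5406 > 0 and g(1) = -0.5219 < 0.
Iterate (Newton) starting at ψ = 0.5:
  ψ = 0.5000: g = -0.05186, g' = -0.7697 → ψ = 0.4326
  ψ = 0.4326: g = 0.00093, g' = -0.8011 → ψ = 0.4338
Converged at ψ = 0.4338.

ψ = 0.4338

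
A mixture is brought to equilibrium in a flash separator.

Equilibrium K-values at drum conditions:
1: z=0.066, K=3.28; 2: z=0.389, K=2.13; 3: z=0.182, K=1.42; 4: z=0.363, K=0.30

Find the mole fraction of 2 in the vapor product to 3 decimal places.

Let ψ = V/F and solve Σ zᵢ(Kᵢ−1)/(1+ψ(Kᵢ−1)) = 0.
Check two-phase: ΣzᵢKᵢ = 1.412 > 1 and Σzᵢ/Kᵢ = 1.541 > 1, so g(0) = 0.412 > 0 and g(1) = -0.541 < 0.
Newton–Raphson from ψ = 0.5:
  ψ = 0.500: g = 0.0234, g' = -0.721 → ψ = 0.533
  ψ = 0.533: g = -0.0003, g' = -0.737 → ψ = 0.532
Converged at ψ = 0.532.
Compositions from xᵢ = zᵢ/(1+ψ(Kᵢ−1)), yᵢ = Kᵢxᵢ:
  1: x = 0.030, y = 0.098
  2: x = 0.243, y = 0.517
  3: x = 0.149, y = 0.211
  4: x = 0.579, y = 0.174

y_2 = 0.517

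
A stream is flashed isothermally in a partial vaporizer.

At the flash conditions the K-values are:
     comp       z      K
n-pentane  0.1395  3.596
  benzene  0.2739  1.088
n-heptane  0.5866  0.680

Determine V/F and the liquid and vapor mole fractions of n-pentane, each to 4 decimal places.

V/F = 0.3552, x_n-pentane = 0.0726, y_n-pentane = 0.2610

Material balance + equilibrium reduce to Σ zᵢ(Kᵢ−1)/(1+V/F(Kᵢ−1)) = 0.
g(0) = ΣzᵢKᵢ − 1 = 0.1985 and g(1) = 1 − Σzᵢ/Kᵢ = -0.1532, so a root lies in (0, 1).
Newton iteration, V/F⁰ = 0.47:
  V/F = 0.4700: g = -0.03468, g' = -0.2759 → V/F = 0.3443
  V/F = 0.3443: g = 0.00366, g' = -0.3400 → V/F = 0.3551
  V/F = 0.3551: g = 0.00004, g' = -0.3330 → V/F = 0.3552
Converged at V/F = 0.3552.
Compositions from xᵢ = zᵢ/(1+V/F(Kᵢ−1)), yᵢ = Kᵢxᵢ:
  n-pentane: x = 0.0726, y = 0.2610
  benzene: x = 0.2656, y = 0.2890
  n-heptane: x = 0.6618, y = 0.4500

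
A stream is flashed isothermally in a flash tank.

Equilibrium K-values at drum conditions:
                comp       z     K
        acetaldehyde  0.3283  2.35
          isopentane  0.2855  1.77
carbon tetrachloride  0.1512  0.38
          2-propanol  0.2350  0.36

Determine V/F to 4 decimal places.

V/F = 0.6027

Iterate (Newton) starting at V/F = 0.5:
  V/F = 0.5000: g = 0.06629, g' = -0.6317 → V/F = 0.6049
  V/F = 0.6049: g = -0.00147, g' = -0.6652 → V/F = 0.6027
Converged at V/F = 0.6027.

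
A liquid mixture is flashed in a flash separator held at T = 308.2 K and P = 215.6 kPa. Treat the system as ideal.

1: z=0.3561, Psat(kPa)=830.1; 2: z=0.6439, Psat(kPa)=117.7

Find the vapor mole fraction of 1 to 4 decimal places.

y_1 = 0.5291

Raoult's law: Kᵢ = Pᵢˢᵃᵗ/P = Pᵢˢᵃᵗ/215.6.
  K_1 = 830.1/215.6 = 3.850186, K_2 = 117.7/215.6 = 0.545918
Binary case is linear: z₁(K₁−1)(1+ψ(K₂−1)) + z₂(K₂−1)(1+ψ(K₁−1)) = 0
⇒ ψ = [z₁(K₁−1)+z₂(K₂−1)] / [−(K₁−1)(K₂−1)] = 0.72257/1.29422 = 0.5583
Compositions from xᵢ = zᵢ/(1+ψ(Kᵢ−1)), yᵢ = Kᵢxᵢ:
  1: x = 0.1374, y = 0.5291
  2: x = 0.8626, y = 0.4709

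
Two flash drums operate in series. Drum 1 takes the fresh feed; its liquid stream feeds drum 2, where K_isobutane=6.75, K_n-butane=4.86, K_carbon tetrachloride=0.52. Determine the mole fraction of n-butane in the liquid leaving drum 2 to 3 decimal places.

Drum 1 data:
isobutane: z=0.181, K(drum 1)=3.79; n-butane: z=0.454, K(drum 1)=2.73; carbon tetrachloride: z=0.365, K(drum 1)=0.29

x_n-butane (drum 2) = 0.083

Drum 1:
Material balance + equilibrium reduce to Σ zᵢ(Kᵢ−1)/(1+ψ₁(Kᵢ−1)) = 0.
Feasibility: ΣzᵢKᵢ = 2.031, Σzᵢ/Kᵢ = 1.473 — both > 1, two phases present.
Iterate (Newton) starting at ψ₁ = 0.38:
  ψ₁ = 0.380: g = 0.3641, g' = -1.172 → ψ₁ = 0.691
  ψ₁ = 0.691: g = 0.0218, g' = -1.155 → ψ₁ = 0.710
  ψ₁ = 0.710: g = -0.0002, g' = -1.180 → ψ₁ = 0.709
Converged at ψ₁ = 0.709.
Drum-1 compositions:
  isobutane: x = 0.061, y = 0.230
  n-butane: x = 0.204, y = 0.556
  carbon tetrachloride: x = 0.735, y = 0.213
Drum-2 feed = drum-1 liquid: z₂ = (0.0608, 0.2038, 0.7354).
Drum 2:
Let ψ₂ = V/F and solve Σ zᵢ(Kᵢ−1)/(1+ψ₂(Kᵢ−1)) = 0.
Check two-phase: ΣzᵢKᵢ = 1.783 > 1 and Σzᵢ/Kᵢ = 1.465 > 1, so g(0) = 0.783 > 0 and g(1) = -0.465 < 0.
Newton–Raphson from ψ₂ = 0.59:
  ψ₂ = 0.590: g = -0.1729, g' = -0.717 → ψ₂ = 0.349
  ψ₂ = 0.349: g = 0.0276, g' = -1.018 → ψ₂ = 0.376
  ψ₂ = 0.376: g = 0.0008, g' = -0.959 → ψ₂ = 0.377
Converged at ψ₂ = 0.377.
  isobutane: x = 0.019, y = 0.130
  n-butane: x = 0.083, y = 0.404
  carbon tetrachloride: x = 0.898, y = 0.467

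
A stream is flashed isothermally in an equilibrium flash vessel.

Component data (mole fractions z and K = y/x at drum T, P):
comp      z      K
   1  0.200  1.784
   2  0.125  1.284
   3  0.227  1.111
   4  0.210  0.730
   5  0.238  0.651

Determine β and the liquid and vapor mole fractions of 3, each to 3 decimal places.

β = 0.510, x_3 = 0.215, y_3 = 0.239

Rachford–Rice: g(β) = Σ zᵢ(Kᵢ−1)/(1+β(Kᵢ−1)) = 0.
g(0) = ΣzᵢKᵢ − 1 = 0.078 and g(1) = 1 − Σzᵢ/Kᵢ = -0.067, so a root lies in (0, 1).
Newton–Raphson from β = 0.5:
  β = 0.500: g = 0.0014, g' = -0.137 → β = 0.510
Converged at β = 0.510.
Compositions from xᵢ = zᵢ/(1+β(Kᵢ−1)), yᵢ = Kᵢxᵢ:
  1: x = 0.143, y = 0.255
  2: x = 0.109, y = 0.140
  3: x = 0.215, y = 0.239
  4: x = 0.244, y = 0.178
  5: x = 0.290, y = 0.189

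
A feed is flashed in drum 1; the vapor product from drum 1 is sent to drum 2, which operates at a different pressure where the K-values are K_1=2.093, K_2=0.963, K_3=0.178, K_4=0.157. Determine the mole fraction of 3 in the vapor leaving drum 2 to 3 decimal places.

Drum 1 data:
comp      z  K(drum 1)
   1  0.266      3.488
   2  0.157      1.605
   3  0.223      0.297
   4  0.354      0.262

y_3 (drum 2) = 0.031

Drum 1:
Newton–Raphson from ψ₁ = 0.5:
  ψ₁ = 0.500: g = -0.2879, g' = -1.107 → ψ₁ = 0.240
  ψ₁ = 0.240: g = -0.0087, g' = -1.134 → ψ₁ = 0.232
Converged at ψ₁ = 0.232.
Drum-1 compositions:
  1: x = 0.169, y = 0.588
  2: x = 0.138, y = 0.221
  3: x = 0.267, y = 0.079
  4: x = 0.427, y = 0.112
Drum-2 feed = drum-1 vapor: z₂ = (0.5880, 0.2209, 0.0792, 0.1119).
Drum 2:
Newton iteration, ψ₂⁰ = 0.5:
  ψ₂ = 0.500: g = 0.1336, g' = -0.686 → ψ₂ = 0.695
  ψ₂ = 0.695: g = -0.0227, g' = -0.982 → ψ₂ = 0.672
  ψ₂ = 0.672: g = -0.0007, g' = -0.923 → ψ₂ = 0.671
Converged at ψ₂ = 0.671.
  1: x = 0.339, y = 0.710
  2: x = 0.227, y = 0.218
  3: x = 0.177, y = 0.031
  4: x = 0.258, y = 0.040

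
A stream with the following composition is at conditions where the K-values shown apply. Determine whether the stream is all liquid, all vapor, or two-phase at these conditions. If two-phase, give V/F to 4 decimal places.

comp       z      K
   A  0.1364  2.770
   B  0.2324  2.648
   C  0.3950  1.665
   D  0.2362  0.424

all vapor

ΣzᵢKᵢ = 1.7510; Σzᵢ/Kᵢ = 0.9313.
Since Σzᵢ/Kᵢ < 1 the mixture is above its dew point — single vapor phase.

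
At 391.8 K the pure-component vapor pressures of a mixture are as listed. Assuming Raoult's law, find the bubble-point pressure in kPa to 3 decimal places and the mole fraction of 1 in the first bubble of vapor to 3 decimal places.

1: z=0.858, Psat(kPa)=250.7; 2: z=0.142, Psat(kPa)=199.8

At the bubble point ψ → 0, so ΣzᵢKᵢ = 1 with Kᵢ = Pᵢˢᵃᵗ/P ⇒ P = ΣzᵢPᵢˢᵃᵗ.
P = 0.858·250.7 + 0.142·199.8 = 243.472 kPa
yᵢ = zᵢPᵢˢᵃᵗ/P ⇒ y_1 = 0.858·250.7/243.472 = 0.883

Pbub = 243.472 kPa, y_1 = 0.883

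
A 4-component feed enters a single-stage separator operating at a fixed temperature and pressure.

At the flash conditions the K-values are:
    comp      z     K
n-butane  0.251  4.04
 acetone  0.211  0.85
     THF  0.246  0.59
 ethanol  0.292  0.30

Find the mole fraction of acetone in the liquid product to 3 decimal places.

Newton iteration, V/F⁰ = 0.53:
  V/F = 0.530: g = -0.1960, g' = -0.775 → V/F = 0.277
  V/F = 0.277: g = 0.0138, g' = -0.961 → V/F = 0.291
  V/F = 0.291: g = 0.0002, g' = -0.937 → V/F = 0.292
Converged at V/F = 0.292.
Compositions from xᵢ = zᵢ/(1+V/F(Kᵢ−1)), yᵢ = Kᵢxᵢ:
  n-butane: x = 0.133, y = 0.538
  acetone: x = 0.221, y = 0.188
  THF: x = 0.279, y = 0.165
  ethanol: x = 0.367, y = 0.110

x_acetone = 0.221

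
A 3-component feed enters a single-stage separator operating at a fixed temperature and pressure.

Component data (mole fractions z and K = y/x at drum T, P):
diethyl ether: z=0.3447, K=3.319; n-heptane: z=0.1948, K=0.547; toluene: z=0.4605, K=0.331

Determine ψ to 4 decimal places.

Rachford–Rice: g(ψ) = Σ zᵢ(Kᵢ−1)/(1+ψ(Kᵢ−1)) = 0.
Check two-phase: ΣzᵢKᵢ = 1.4030 > 1 and Σzᵢ/Kᵢ = 1.8512 > 1, so g(0) = 0.4030 > 0 and g(1) = -0.8512 < 0.
Newton–Raphson from ψ = 0.5:
  ψ = 0.5000: g = -0.20685, g' = -0.9297 → ψ = 0.2775
  ψ = 0.2775: g = 0.00713, g' = -1.0493 → ψ = 0.2843
Converged at ψ = 0.2843.

ψ = 0.2843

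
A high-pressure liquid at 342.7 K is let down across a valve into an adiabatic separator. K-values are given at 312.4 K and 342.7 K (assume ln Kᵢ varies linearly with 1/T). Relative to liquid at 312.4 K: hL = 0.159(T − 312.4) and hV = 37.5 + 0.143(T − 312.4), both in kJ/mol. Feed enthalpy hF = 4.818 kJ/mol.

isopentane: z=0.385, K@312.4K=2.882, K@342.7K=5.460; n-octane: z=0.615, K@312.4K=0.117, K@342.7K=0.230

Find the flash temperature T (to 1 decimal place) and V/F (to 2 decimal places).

T = 313.5 K, V/F = 0.12

Adiabatic flash: solve Rachford–Rice at each trial T, then check hF = ψ·hV(T) + (1−ψ)·hL(T).
  T = 312.4 K: K = (2.882, 0.117), RR gives ψ = 0.109, H_out = 4.096 kJ/mol
  T = 342.7 K: K = (5.460, 0.230), RR gives ψ = 0.362, H_out = 18.221 kJ/mol
  T = 327.5 K: K = (4.022, 0.166), RR gives ψ = 0.258, H_out = 12.026 kJ/mol
  T = 319.9 K: K = (3.414, 0.140), RR gives ψ = 0.193, H_out = 8.403 kJ/mol
  T = 316.1 K: K = (3.136, 0.128), RR gives ψ = 0.154, H_out = 6.340 kJ/mol
  T = 314.2 K: K = (3.004, 0.122), RR gives ψ = 0.132, H_out = 5.221 kJ/mol
  T = 313.3 K: K = (2.942, 0.120), RR gives ψ = 0.121, H_out = 4.667 kJ/mol
Linear interpolation between T = 313.3 (H_out = 4.667) and T = 314.2 (H_out = 5.221) on hF = 4.818 gives T ≈ 313.5 K, at which ψ = 0.12.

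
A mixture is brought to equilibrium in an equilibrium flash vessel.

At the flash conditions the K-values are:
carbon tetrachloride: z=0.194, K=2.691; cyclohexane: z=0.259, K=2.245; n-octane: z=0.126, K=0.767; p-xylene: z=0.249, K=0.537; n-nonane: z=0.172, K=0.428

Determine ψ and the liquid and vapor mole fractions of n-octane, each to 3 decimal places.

Material balance + equilibrium reduce to Σ zᵢ(Kᵢ−1)/(1+ψ(Kᵢ−1)) = 0.
Check two-phase: ΣzᵢKᵢ = 1.407 > 1 and Σzᵢ/Kᵢ = 1.217 > 1, so g(0) = 0.407 > 0 and g(1) = -0.217 < 0.
Newton–Raphson from ψ = 0.38:
  ψ = 0.380: g = 0.1208, g' = -0.569 → ψ = 0.592
  ψ = 0.592: g = 0.0079, g' = -0.511 → ψ = 0.608
Converged at ψ = 0.608.
Compositions from xᵢ = zᵢ/(1+ψ(Kᵢ−1)), yᵢ = Kᵢxᵢ:
  carbon tetrachloride: x = 0.096, y = 0.257
  cyclohexane: x = 0.147, y = 0.331
  n-octane: x = 0.147, y = 0.113
  p-xylene: x = 0.346, y = 0.186
  n-nonane: x = 0.264, y = 0.113

ψ = 0.608, x_n-octane = 0.147, y_n-octane = 0.113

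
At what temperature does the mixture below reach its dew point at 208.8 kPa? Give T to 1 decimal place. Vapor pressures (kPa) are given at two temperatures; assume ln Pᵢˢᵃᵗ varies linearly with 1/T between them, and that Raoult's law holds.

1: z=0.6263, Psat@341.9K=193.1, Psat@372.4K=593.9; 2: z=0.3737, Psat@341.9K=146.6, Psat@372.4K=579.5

Dew-point temperature: Σzᵢ·P/Pᵢˢᵃᵗ(T) = 1. Interpolate ln Pᵢˢᵃᵗ = aᵢ + bᵢ/T.
  T = 341.9 K: ΣzᵢP/Pᵢˢᵃᵗ = 1.2095
  T = 372.4 K: ΣzᵢP/Pᵢˢᵃᵗ = 0.3548
  T = 357.1 K: ΣzᵢP/Pᵢˢᵃᵗ = 0.6383
  T = 349.5 K: ΣzᵢP/Pᵢˢᵃᵗ = 0.8721
  T = 345.7 K: ΣzᵢP/Pᵢˢᵃᵗ = 1.0250
  T = 347.6 K: ΣzᵢP/Pᵢˢᵃᵗ = 0.9450
Interpolating between 345.7 K and 347.6 K gives T ≈ 346.3 K.

T = 346.3 K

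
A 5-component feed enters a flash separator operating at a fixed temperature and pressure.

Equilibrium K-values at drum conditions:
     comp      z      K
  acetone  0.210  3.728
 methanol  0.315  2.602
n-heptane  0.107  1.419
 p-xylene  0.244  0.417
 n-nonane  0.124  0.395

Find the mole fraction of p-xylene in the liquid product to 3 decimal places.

Let ψ = V/F and solve Σ zᵢ(Kᵢ−1)/(1+ψ(Kᵢ−1)) = 0.
Check two-phase: ΣzᵢKᵢ = 1.905 > 1 and Σzᵢ/Kᵢ = 1.152 > 1, so g(0) = 0.905 > 0 and g(1) = -0.152 < 0.
Newton–Raphson from ψ = 0.5:
  ψ = 0.500: g = 0.2513, g' = -0.800 → ψ = 0.814
  ψ = 0.814: g = 0.0118, g' = -0.790 → ψ = 0.829
Converged at ψ = 0.829.
Compositions from xᵢ = zᵢ/(1+ψ(Kᵢ−1)), yᵢ = Kᵢxᵢ:
  acetone: x = 0.064, y = 0.240
  methanol: x = 0.135, y = 0.352
  n-heptane: x = 0.079, y = 0.113
  p-xylene: x = 0.472, y = 0.197
  n-nonane: x = 0.249, y = 0.098

x_p-xylene = 0.472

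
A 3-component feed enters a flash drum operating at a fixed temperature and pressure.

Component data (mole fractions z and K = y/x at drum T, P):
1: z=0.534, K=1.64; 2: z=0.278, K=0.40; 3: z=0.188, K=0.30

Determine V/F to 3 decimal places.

V/F = 0.105

Iterate (Newton) starting at V/F = 0.5:
  V/F = 0.500: g = -0.1818, g' = -0.548 → V/F = 0.168
  V/F = 0.168: g = -0.0261, g' = -0.420 → V/F = 0.106
  V/F = 0.106: g = -0.0002, g' = -0.413 → V/F = 0.105
Converged at V/F = 0.105.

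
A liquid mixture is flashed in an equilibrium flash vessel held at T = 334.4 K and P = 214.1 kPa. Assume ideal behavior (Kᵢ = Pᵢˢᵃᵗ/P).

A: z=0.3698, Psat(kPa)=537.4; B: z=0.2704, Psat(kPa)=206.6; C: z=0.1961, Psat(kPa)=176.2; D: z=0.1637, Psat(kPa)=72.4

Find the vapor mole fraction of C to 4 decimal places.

y_C = 0.1859

Raoult's law: Kᵢ = Pᵢˢᵃᵗ/P = Pᵢˢᵃᵗ/214.1.
  K_A = 537.4/214.1 = 2.510042, K_B = 206.6/214.1 = 0.964970, K_C = 176.2/214.1 = 0.822980, K_D = 72.4/214.1 = 0.338160
Rachford–Rice: g(ψ) = Σ zᵢ(Kᵢ−1)/(1+ψ(Kᵢ−1)) = 0.
Check two-phase: ΣzᵢKᵢ = 1.4059 > 1 and Σzᵢ/Kᵢ = 1.1499 > 1, so g(0) = 0.4059 > 0 and g(1) = -0.1499 < 0.
Iterate (Newton) starting at ψ = 0.5:
  ψ = 0.5000: g = 0.10853, g' = -0.4417 → ψ = 0.7457
  ψ = 0.7457: g = -0.00099, g' = -0.4746 → ψ = 0.7436
Converged at ψ = 0.7436.
Compositions from xᵢ = zᵢ/(1+ψ(Kᵢ−1)), yᵢ = Kᵢxᵢ:
  A: x = 0.1742, y = 0.4372
  B: x = 0.2776, y = 0.2679
  C: x = 0.2258, y = 0.1859
  D: x = 0.3223, y = 0.1090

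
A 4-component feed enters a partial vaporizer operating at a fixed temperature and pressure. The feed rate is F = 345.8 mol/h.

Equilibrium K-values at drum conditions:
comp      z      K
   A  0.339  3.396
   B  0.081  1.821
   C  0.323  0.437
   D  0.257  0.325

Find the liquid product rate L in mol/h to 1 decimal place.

Let ψ = V/F and solve Σ zᵢ(Kᵢ−1)/(1+ψ(Kᵢ−1)) = 0.
g(0) = ΣzᵢKᵢ − 1 = 0.523 and g(1) = 1 − Σzᵢ/Kᵢ = -0.674, so a root lies in (0, 1).
Newton iteration, ψ⁰ = 0.5:
  ψ = 0.500: g = -0.0983, g' = -0.895 → ψ = 0.390
  ψ = 0.390: g = 0.0015, g' = -0.935 → ψ = 0.392
Converged at ψ = 0.392.
Then V = ψ·F = 0.3919·345.8 = 135.5 mol/h and L = F − V = 210.3 mol/h.

L = 210.3 mol/h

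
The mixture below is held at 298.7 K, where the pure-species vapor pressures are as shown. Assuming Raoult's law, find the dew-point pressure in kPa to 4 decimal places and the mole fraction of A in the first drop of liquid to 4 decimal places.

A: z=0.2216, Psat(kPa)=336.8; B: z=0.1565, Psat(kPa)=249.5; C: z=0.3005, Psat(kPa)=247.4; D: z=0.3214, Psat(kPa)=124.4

At the dew point ψ → 1, so Σzᵢ/Kᵢ = 1 with Kᵢ = Pᵢˢᵃᵗ/P ⇒ 1/P = Σzᵢ/Pᵢˢᵃᵗ.
1/P = 0.2216/336.8 + 0.1565/249.5 + 0.3005/247.4 + 0.3214/124.4 = 0.0050834 ⇒ P = 196.7170 kPa
xᵢ = zᵢP/Pᵢˢᵃᵗ ⇒ x_A = 0.2216·196.7170/336.8 = 0.1294

Pdew = 196.7170 kPa, x_A = 0.1294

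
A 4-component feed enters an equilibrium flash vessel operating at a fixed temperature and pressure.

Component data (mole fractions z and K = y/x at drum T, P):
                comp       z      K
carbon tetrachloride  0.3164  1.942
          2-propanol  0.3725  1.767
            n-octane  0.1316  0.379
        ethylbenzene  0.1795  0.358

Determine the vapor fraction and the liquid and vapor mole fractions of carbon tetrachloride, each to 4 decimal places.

Let ψ = V/F and solve Σ zᵢ(Kᵢ−1)/(1+ψ(Kᵢ−1)) = 0.
Feasibility: ΣzᵢKᵢ = 1.3868, Σzᵢ/Kᵢ = 1.2224 — both > 1, two phases present.
Newton–Raphson from ψ = 0.63:
  ψ = 0.6300: g = 0.05193, g' = -0.5557 → ψ = 0.7234
  ψ = 0.7234: g = -0.00256, g' = -0.6152 → ψ = 0.7193
Converged at ψ = 0.7193.
Compositions from xᵢ = zᵢ/(1+ψ(Kᵢ−1)), yᵢ = Kᵢxᵢ:
  carbon tetrachloride: x = 0.1886, y = 0.3663
  2-propanol: x = 0.2401, y = 0.4242
  n-octane: x = 0.2378, y = 0.0901
  ethylbenzene: x = 0.3335, y = 0.1194

ψ = 0.7193, x_carbon tetrachloride = 0.1886, y_carbon tetrachloride = 0.3663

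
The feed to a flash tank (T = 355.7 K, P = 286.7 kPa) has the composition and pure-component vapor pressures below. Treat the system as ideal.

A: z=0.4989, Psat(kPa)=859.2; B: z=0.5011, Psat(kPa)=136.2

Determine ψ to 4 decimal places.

Raoult's law: Kᵢ = Pᵢˢᵃᵗ/P = Pᵢˢᵃᵗ/286.7.
  K_A = 859.2/286.7 = 2.996861, K_B = 136.2/286.7 = 0.475061
Let ψ = V/F and solve Σ zᵢ(Kᵢ−1)/(1+ψ(Kᵢ−1)) = 0.
g(0) = ΣzᵢKᵢ − 1 = 0.7332 and g(1) = 1 − Σzᵢ/Kᵢ = -0.2213, so a root lies in (0, 1).
Iterate (Newton) starting at ψ = 0.5:
  ψ = 0.5000: g = 0.14185, g' = -0.7520 → ψ = 0.6886
  ψ = 0.6886: g = 0.00748, g' = -0.6913 → ψ = 0.6995
Converged at ψ = 0.6995.

ψ = 0.6995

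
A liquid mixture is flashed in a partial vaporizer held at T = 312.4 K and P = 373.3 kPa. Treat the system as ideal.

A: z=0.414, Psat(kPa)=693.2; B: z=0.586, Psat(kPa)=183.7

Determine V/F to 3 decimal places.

Raoult's law: Kᵢ = Pᵢˢᵃᵗ/P = Pᵢˢᵃᵗ/373.3.
  K_A = 693.2/373.3 = 1.85695, K_B = 183.7/373.3 = 0.49210
Material balance + equilibrium reduce to Σ zᵢ(Kᵢ−1)/(1+V/F(Kᵢ−1)) = 0.
g(0) = ΣzᵢKᵢ − 1 = 0.057 and g(1) = 1 − Σzᵢ/Kᵢ = -0.414, so a root lies in (0, 1).
Binary case is linear: z₁(K₁−1)(1+V/F(K₂−1)) + z₂(K₂−1)(1+V/F(K₁−1)) = 0
⇒ V/F = [z₁(K₁−1)+z₂(K₂−1)] / [−(K₁−1)(K₂−1)] = 0.0571/0.4352 = 0.131

V/F = 0.131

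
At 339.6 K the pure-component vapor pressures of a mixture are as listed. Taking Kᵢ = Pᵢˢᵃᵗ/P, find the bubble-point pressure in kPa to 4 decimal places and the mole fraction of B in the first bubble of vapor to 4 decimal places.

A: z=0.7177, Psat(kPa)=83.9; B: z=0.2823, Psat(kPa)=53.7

Pbub = 75.3745 kPa, y_B = 0.2011

At the bubble point ψ → 0, so ΣzᵢKᵢ = 1 with Kᵢ = Pᵢˢᵃᵗ/P ⇒ P = ΣzᵢPᵢˢᵃᵗ.
P = 0.7177·83.9 + 0.2823·53.7 = 75.3745 kPa
yᵢ = zᵢPᵢˢᵃᵗ/P ⇒ y_B = 0.2823·53.7/75.3745 = 0.2011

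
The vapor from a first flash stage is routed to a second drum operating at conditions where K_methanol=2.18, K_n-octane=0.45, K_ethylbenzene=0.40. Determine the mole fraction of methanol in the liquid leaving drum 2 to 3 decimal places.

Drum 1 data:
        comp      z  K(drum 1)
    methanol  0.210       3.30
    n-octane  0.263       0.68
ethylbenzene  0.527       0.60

x_methanol (drum 2) = 0.330

Drum 1:
Let ψ₁ = V/F and solve Σ zᵢ(Kᵢ−1)/(1+ψ₁(Kᵢ−1)) = 0.
g(0) = ΣzᵢKᵢ − 1 = 0.188 and g(1) = 1 − Σzᵢ/Kᵢ = -0.329, so a root lies in (0, 1).
Iterate (Newton) starting at ψ₁ = 0.5:
  ψ₁ = 0.500: g = -0.1390, g' = -0.410 → ψ₁ = 0.161
  ψ₁ = 0.161: g = 0.0384, g' = -0.718 → ψ₁ = 0.215
  ψ₁ = 0.215: g = 0.0025, g' = -0.630 → ψ₁ = 0.218
Converged at ψ₁ = 0.218.
Drum-1 compositions:
  methanol: x = 0.140, y = 0.461
  n-octane: x = 0.283, y = 0.192
  ethylbenzene: x = 0.577, y = 0.346
Drum-2 feed = drum-1 vapor: z₂ = (0.4612, 0.1923, 0.3465).
Drum 2:
Rachford–Rice: g(ψ₂) = Σ zᵢ(Kᵢ−1)/(1+ψ₂(Kᵢ−1)) = 0.
Feasibility: ΣzᵢKᵢ = 1.231, Σzᵢ/Kᵢ = 1.505 — both > 1, two phases present.
Newton–Raphson from ψ₂ = 0.55:
  ψ₂ = 0.550: g = -0.1318, g' = -0.634 → ψ₂ = 0.342
  ψ₂ = 0.342: g = -0.0040, g' = -0.612 → ψ₂ = 0.335
Converged at ψ₂ = 0.335.
  methanol: x = 0.330, y = 0.720
  n-octane: x = 0.236, y = 0.106
  ethylbenzene: x = 0.434, y = 0.174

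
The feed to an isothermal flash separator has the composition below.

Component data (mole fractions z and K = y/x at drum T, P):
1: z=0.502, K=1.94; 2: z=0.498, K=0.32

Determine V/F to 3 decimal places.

V/F = 0.208

Newton iteration, V/F⁰ = 0.5:
  V/F = 0.500: g = -0.1921, g' = -0.734 → V/F = 0.238
  V/F = 0.238: g = -0.0186, g' = -0.624 → V/F = 0.208
Converged at V/F = 0.208.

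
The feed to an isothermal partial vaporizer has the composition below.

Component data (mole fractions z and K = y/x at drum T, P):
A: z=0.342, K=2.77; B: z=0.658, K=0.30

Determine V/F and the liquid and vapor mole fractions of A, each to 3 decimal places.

V/F = 0.117, x_A = 0.283, y_A = 0.785

Rachford–Rice: g(V/F) = Σ zᵢ(Kᵢ−1)/(1+V/F(Kᵢ−1)) = 0.
Check two-phase: ΣzᵢKᵢ = 1.145 > 1 and Σzᵢ/Kᵢ = 2.317 > 1, so g(0) = 0.145 > 0 and g(1) = -1.317 < 0.
Iterate (Newton) starting at V/F = 0.5:
  V/F = 0.500: g = -0.3875, g' = -1.065 → V/F = 0.136
  V/F = 0.136: g = -0.0212, g' = -1.090 → V/F = 0.117
Converged at V/F = 0.117.
Compositions from xᵢ = zᵢ/(1+V/F(Kᵢ−1)), yᵢ = Kᵢxᵢ:
  A: x = 0.283, y = 0.785
  B: x = 0.717, y = 0.215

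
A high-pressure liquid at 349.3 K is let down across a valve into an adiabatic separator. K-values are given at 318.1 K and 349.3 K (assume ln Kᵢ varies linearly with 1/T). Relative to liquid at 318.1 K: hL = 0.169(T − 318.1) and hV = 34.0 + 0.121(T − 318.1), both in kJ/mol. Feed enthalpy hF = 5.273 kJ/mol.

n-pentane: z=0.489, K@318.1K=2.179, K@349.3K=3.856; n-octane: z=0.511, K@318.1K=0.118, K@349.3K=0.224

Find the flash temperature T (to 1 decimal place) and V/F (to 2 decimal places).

Adiabatic flash: solve Rachford–Rice at each trial T, then check hF = ψ·hV(T) + (1−ψ)·hL(T).
  T = 318.1 K: K = (2.179, 0.118), RR gives ψ = 0.121, H_out = 4.114 kJ/mol
  T = 349.3 K: K = (3.856, 0.224), RR gives ψ = 0.451, H_out = 19.939 kJ/mol
  T = 333.7 K: K = (2.938, 0.165), RR gives ψ = 0.322, H_out = 13.341 kJ/mol
  T = 325.9 K: K = (2.539, 0.140), RR gives ψ = 0.237, H_out = 9.276 kJ/mol
  T = 322.0 K: K = (2.354, 0.129), RR gives ψ = 0.184, H_out = 6.878 kJ/mol
  T = 320.1 K: K = (2.268, 0.123), RR gives ψ = 0.155, H_out = 5.585 kJ/mol
Linear interpolation between T = 318.1 (H_out = 4.114) and T = 320.1 (H_out = 5.585) on hF = 5.273 gives T ≈ 319.7 K, at which ψ = 0.15.

T = 319.7 K, V/F = 0.15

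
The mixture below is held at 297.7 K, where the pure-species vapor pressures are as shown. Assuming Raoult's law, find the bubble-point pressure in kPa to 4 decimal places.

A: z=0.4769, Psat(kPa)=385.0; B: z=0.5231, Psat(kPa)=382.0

Pbub = 383.4307 kPa

At the bubble point ψ → 0, so ΣzᵢKᵢ = 1 with Kᵢ = Pᵢˢᵃᵗ/P ⇒ P = ΣzᵢPᵢˢᵃᵗ.
P = 0.4769·385.0 + 0.5231·382.0 = 383.4307 kPa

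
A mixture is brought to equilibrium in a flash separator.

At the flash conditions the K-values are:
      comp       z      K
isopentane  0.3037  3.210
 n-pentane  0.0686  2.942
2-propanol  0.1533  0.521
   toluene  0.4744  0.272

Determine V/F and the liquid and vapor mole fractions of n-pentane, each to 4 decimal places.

Material balance + equilibrium reduce to Σ zᵢ(Kᵢ−1)/(1+V/F(Kᵢ−1)) = 0.
g(0) = ΣzᵢKᵢ − 1 = 0.3856 and g(1) = 1 − Σzᵢ/Kᵢ = -1.1563, so a root lies in (0, 1).
Newton–Raphson from V/F = 0.5:
  V/F = 0.5000: g = -0.25314, g' = -1.0837 → V/F = 0.2664
  V/F = 0.2664: g = -0.00240, g' = -1.1332 → V/F = 0.2643
Converged at V/F = 0.2643.
Compositions from xᵢ = zᵢ/(1+V/F(Kᵢ−1)), yᵢ = Kᵢxᵢ:
  isopentane: x = 0.1917, y = 0.6154
  n-pentane: x = 0.0453, y = 0.1334
  2-propanol: x = 0.1755, y = 0.0914
  toluene: x = 0.5874, y = 0.1598

V/F = 0.2643, x_n-pentane = 0.0453, y_n-pentane = 0.1334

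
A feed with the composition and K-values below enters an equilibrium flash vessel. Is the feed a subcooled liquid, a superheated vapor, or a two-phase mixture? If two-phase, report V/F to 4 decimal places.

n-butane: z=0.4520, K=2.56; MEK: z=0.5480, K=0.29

two-phase, V/F = 0.2853

ΣzᵢKᵢ = 1.3160; Σzᵢ/Kᵢ = 2.0662.
Both exceed 1, so a two-phase solution exists.
Binary case is linear: z₁(K₁−1)(1+ψ(K₂−1)) + z₂(K₂−1)(1+ψ(K₁−1)) = 0
⇒ ψ = [z₁(K₁−1)+z₂(K₂−1)] / [−(K₁−1)(K₂−1)] = 0.31604/1.10760 = 0.2853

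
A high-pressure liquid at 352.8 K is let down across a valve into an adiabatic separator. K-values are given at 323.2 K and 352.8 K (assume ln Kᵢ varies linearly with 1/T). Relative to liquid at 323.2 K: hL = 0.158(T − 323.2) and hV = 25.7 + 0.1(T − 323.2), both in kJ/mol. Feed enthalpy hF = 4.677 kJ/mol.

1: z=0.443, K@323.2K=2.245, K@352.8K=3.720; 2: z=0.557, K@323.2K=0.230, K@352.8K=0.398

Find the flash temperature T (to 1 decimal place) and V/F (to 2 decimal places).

T = 325.5 K, V/F = 0.17

Adiabatic flash: solve Rachford–Rice at each trial T, then check hF = ψ·hV(T) + (1−ψ)·hL(T).
  T = 323.2 K: K = (2.245, 0.230), RR gives ψ = 0.128, H_out = 3.288 kJ/mol
  T = 352.8 K: K = (3.720, 0.398), RR gives ψ = 0.531, H_out = 17.414 kJ/mol
  T = 338.0 K: K = (2.922, 0.306), RR gives ψ = 0.349, H_out = 11.001 kJ/mol
  T = 330.6 K: K = (2.569, 0.266), RR gives ψ = 0.249, H_out = 7.454 kJ/mol
  T = 326.9 K: K = (2.403, 0.248), RR gives ψ = 0.192, H_out = 5.475 kJ/mol
  T = 325.0 K: K = (2.321, 0.238), RR gives ψ = 0.160, H_out = 4.383 kJ/mol
Linear interpolation between T = 325.0 (H_out = 4.383) and T = 326.9 (H_out = 5.475) on hF = 4.677 gives T ≈ 325.5 K, at which ψ = 0.17.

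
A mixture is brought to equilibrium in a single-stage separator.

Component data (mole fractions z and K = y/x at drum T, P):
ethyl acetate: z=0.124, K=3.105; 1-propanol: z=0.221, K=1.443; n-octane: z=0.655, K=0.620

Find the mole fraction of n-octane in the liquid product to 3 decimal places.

Newton iteration, ψ⁰ = 0.51:
  ψ = 0.510: g = -0.1030, g' = -0.302 → ψ = 0.169
  ψ = 0.169: g = 0.0176, g' = -0.444 → ψ = 0.209
  ψ = 0.209: g = 0.0006, g' = -0.413 → ψ = 0.210
Converged at ψ = 0.210.
Compositions from xᵢ = zᵢ/(1+ψ(Kᵢ−1)), yᵢ = Kᵢxᵢ:
  ethyl acetate: x = 0.086, y = 0.267
  1-propanol: x = 0.202, y = 0.292
  n-octane: x = 0.712, y = 0.441

x_n-octane = 0.712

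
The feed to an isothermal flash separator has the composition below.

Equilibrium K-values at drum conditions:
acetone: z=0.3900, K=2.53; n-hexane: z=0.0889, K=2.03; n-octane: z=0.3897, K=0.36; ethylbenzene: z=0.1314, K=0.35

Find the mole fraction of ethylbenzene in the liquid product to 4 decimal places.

Rachford–Rice: g(ψ) = Σ zᵢ(Kᵢ−1)/(1+ψ(Kᵢ−1)) = 0.
Check two-phase: ΣzᵢKᵢ = 1.3534 > 1 and Σzᵢ/Kᵢ = 1.6559 > 1, so g(0) = 0.3534 > 0 and g(1) = -0.6559 < 0.
Newton iteration, ψ⁰ = 0.5:
  ψ = 0.5000: g = -0.09480, g' = -0.8012 → ψ = 0.3817
  ψ = 0.3817: g = -0.00118, g' = -0.7902 → ψ = 0.3802
Converged at ψ = 0.3802.
Compositions from xᵢ = zᵢ/(1+ψ(Kᵢ−1)), yᵢ = Kᵢxᵢ:
  acetone: x = 0.2466, y = 0.6238
  n-hexane: x = 0.0639, y = 0.1297
  n-octane: x = 0.5150, y = 0.1854
  ethylbenzene: x = 0.1745, y = 0.0611

x_ethylbenzene = 0.1745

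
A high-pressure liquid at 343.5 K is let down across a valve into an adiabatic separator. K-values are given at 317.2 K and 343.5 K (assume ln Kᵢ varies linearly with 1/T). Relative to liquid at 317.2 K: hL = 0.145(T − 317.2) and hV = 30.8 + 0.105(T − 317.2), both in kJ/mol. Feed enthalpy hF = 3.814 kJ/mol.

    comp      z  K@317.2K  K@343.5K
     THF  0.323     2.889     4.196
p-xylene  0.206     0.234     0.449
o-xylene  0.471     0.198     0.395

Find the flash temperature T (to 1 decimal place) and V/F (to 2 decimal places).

Adiabatic flash: solve Rachford–Rice at each trial T, then check hF = ψ·hV(T) + (1−ψ)·hL(T).
  T = 317.2 K: K = (2.889, 0.234, 0.198), RR gives ψ = 0.050, H_out = 1.538 kJ/mol
  T = 343.5 K: K = (4.196, 0.449, 0.395), RR gives ψ = 0.337, H_out = 13.830 kJ/mol
  T = 330.4 K: K = (3.510, 0.329, 0.284), RR gives ψ = 0.190, H_out = 7.667 kJ/mol
  T = 323.8 K: K = (3.191, 0.278, 0.238), RR gives ψ = 0.122, H_out = 4.675 kJ/mol
  T = 320.5 K: K = (3.038, 0.255, 0.217), RR gives ψ = 0.087, H_out = 3.135 kJ/mol
  T = 322.1 K: K = (3.111, 0.266, 0.227), RR gives ψ = 0.104, H_out = 3.887 kJ/mol
Linear interpolation between T = 320.5 (H_out = 3.135) and T = 322.1 (H_out = 3.887) on hF = 3.814 gives T ≈ 321.9 K, at which ψ = 0.10.

T = 321.9 K, V/F = 0.10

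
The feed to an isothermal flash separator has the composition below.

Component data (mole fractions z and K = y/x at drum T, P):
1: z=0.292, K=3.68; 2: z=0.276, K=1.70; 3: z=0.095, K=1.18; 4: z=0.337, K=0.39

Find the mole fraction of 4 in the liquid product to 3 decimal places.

Iterate (Newton) starting at ψ = 0.5:
  ψ = 0.500: g = 0.1974, g' = -0.719 → ψ = 0.774
  ψ = 0.774: g = 0.0051, g' = -0.731 → ψ = 0.781
Converged at ψ = 0.781.
Compositions from xᵢ = zᵢ/(1+ψ(Kᵢ−1)), yᵢ = Kᵢxᵢ:
  1: x = 0.094, y = 0.347
  2: x = 0.178, y = 0.303
  3: x = 0.083, y = 0.098
  4: x = 0.644, y = 0.251

x_4 = 0.644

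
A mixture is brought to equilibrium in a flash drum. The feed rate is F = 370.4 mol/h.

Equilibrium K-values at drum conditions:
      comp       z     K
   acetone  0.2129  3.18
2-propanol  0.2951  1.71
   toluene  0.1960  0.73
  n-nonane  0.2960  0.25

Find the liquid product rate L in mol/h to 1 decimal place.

L = 204.8 mol/h

Material balance + equilibrium reduce to Σ zᵢ(Kᵢ−1)/(1+V/F(Kᵢ−1)) = 0.
Feasibility: ΣzᵢKᵢ = 1.3987, Σzᵢ/Kᵢ = 1.6920 — both > 1, two phases present.
Newton–Raphson from V/F = 0.5:
  V/F = 0.5000: g = -0.03968, g' = -0.7580 → V/F = 0.4476
  V/F = 0.4476: g = -0.00052, g' = -0.7406 → V/F = 0.4470
Converged at V/F = 0.4470.
Then V = V/F·F = 0.4470·370.4 = 165.6 mol/h and L = F − V = 204.8 mol/h.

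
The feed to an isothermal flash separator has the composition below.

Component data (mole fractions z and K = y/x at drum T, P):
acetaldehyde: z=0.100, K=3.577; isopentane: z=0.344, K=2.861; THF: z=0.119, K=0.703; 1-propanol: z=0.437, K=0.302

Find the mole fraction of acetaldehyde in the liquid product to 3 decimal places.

x_acetaldehyde = 0.047

Material balance + equilibrium reduce to Σ zᵢ(Kᵢ−1)/(1+β(Kᵢ−1)) = 0.
Feasibility: ΣzᵢKᵢ = 1.558, Σzᵢ/Kᵢ = 1.764 — both > 1, two phases present.
Newton iteration, β⁰ = 0.35:
  β = 0.350: g = 0.0801, g' = -1.006 → β = 0.430
  β = 0.430: g = 0.0019, g' = -0.966 → β = 0.432
Converged at β = 0.432.
Compositions from xᵢ = zᵢ/(1+β(Kᵢ−1)), yᵢ = Kᵢxᵢ:
  acetaldehyde: x = 0.047, y = 0.169
  isopentane: x = 0.191, y = 0.546
  THF: x = 0.136, y = 0.096
  1-propanol: x = 0.625, y = 0.189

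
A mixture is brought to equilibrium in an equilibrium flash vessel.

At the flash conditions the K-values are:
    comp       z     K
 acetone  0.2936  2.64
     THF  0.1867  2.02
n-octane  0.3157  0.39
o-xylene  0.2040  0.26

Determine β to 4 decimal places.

Material balance + equilibrium reduce to Σ zᵢ(Kᵢ−1)/(1+β(Kᵢ−1)) = 0.
Feasibility: ΣzᵢKᵢ = 1.3284, Σzᵢ/Kᵢ = 1.7977 — both > 1, two phases present.
Iterate (Newton) starting at β = 0.55:
  β = 0.5500: g = -0.16923, g' = -0.8817 → β = 0.3581
  β = 0.3581: g = -0.00893, g' = -0.8167 → β = 0.3471
Converged at β = 0.3471.

β = 0.3471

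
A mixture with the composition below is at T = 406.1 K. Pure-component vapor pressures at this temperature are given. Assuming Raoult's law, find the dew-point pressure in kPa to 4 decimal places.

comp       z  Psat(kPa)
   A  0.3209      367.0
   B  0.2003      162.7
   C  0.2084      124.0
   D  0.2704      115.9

At the dew point ψ → 1, so Σzᵢ/Kᵢ = 1 with Kᵢ = Pᵢˢᵃᵗ/P ⇒ 1/P = Σzᵢ/Pᵢˢᵃᵗ.
1/P = 0.3209/367.0 + 0.2003/162.7 + 0.2084/124.0 + 0.2704/115.9 = 0.0061192 ⇒ P = 163.4206 kPa

Pdew = 163.4206 kPa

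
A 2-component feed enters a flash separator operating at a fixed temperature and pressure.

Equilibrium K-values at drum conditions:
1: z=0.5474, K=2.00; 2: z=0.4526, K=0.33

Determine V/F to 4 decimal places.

V/F = 0.3644

Material balance + equilibrium reduce to Σ zᵢ(Kᵢ−1)/(1+V/F(Kᵢ−1)) = 0.
Feasibility: ΣzᵢKᵢ = 1.2442, Σzᵢ/Kᵢ = 1.6452 — both > 1, two phases present.
Binary case is linear: z₁(K₁−1)(1+V/F(K₂−1)) + z₂(K₂−1)(1+V/F(K₁−1)) = 0
⇒ V/F = [z₁(K₁−1)+z₂(K₂−1)] / [−(K₁−1)(K₂−1)] = 0.24416/0.67000 = 0.3644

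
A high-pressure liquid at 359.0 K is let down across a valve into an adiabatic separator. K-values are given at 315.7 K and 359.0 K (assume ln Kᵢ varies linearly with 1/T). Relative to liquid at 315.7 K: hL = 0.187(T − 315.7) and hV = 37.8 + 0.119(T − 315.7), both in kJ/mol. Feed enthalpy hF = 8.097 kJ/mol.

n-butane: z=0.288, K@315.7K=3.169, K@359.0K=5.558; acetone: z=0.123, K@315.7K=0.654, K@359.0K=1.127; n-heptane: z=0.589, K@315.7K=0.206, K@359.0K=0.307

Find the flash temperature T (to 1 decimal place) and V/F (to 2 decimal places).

T = 327.2 K, V/F = 0.16

Adiabatic flash: solve Rachford–Rice at each trial T, then check hF = ψ·hV(T) + (1−ψ)·hL(T).
  T = 315.7 K: K = (3.169, 0.654, 0.206), RR gives ψ = 0.072, H_out = 2.738 kJ/mol
  T = 359.0 K: K = (5.558, 1.127, 0.307), RR gives ψ = 0.337, H_out = 19.845 kJ/mol
  T = 337.4 K: K = (4.276, 0.874, 0.255), RR gives ψ = 0.225, H_out = 12.228 kJ/mol
  T = 326.5 K: K = (3.697, 0.759, 0.230), RR gives ψ = 0.156, H_out = 7.811 kJ/mol
  T = 331.9 K: K = (3.978, 0.815, 0.242), RR gives ψ = 0.192, H_out = 10.067 kJ/mol
  T = 329.2 K: K = (3.836, 0.787, 0.236), RR gives ψ = 0.174, H_out = 8.958 kJ/mol
  T = 327.9 K: K = (3.769, 0.774, 0.233), RR gives ψ = 0.166, H_out = 8.410 kJ/mol
Linear interpolation between T = 326.5 (H_out = 7.811) and T = 327.9 (H_out = 8.410) on hF = 8.097 gives T ≈ 327.2 K, at which ψ = 0.16.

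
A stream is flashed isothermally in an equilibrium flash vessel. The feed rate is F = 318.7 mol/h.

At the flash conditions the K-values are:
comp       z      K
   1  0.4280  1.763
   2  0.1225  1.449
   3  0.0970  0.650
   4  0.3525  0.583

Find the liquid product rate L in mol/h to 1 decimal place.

Material balance + equilibrium reduce to Σ zᵢ(Kᵢ−1)/(1+V/F(Kᵢ−1)) = 0.
g(0) = ΣzᵢKᵢ − 1 = 0.2006 and g(1) = 1 − Σzᵢ/Kᵢ = -0.0812, so a root lies in (0, 1).
Newton iteration, V/F⁰ = 0.32:
  V/F = 0.3200: g = 0.10271, g' = -0.2765 → V/F = 0.6914
  V/F = 0.6914: g = 0.00443, g' = -0.2629 → V/F = 0.7082
Converged at V/F = 0.7082.
Then V = V/F·F = 0.7082·318.7 = 225.7 mol/h and L = F − V = 93.0 mol/h.

L = 93.0 mol/h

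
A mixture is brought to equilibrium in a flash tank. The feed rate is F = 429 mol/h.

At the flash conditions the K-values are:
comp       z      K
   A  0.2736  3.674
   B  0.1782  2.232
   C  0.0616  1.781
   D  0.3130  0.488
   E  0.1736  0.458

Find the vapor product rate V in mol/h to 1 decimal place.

Rachford–Rice: g(V/F) = Σ zᵢ(Kᵢ−1)/(1+V/F(Kᵢ−1)) = 0.
Check two-phase: ΣzᵢKᵢ = 1.7449 > 1 and Σzᵢ/Kᵢ = 1.2093 > 1, so g(0) = 0.7449 > 0 and g(1) = -0.2093 < 0.
Iterate (Newton) starting at V/F = 0.41:
  V/F = 0.4100: g = 0.20749, g' = -0.8019 → V/F = 0.6688
  V/F = 0.6688: g = 0.02307, g' = -0.6644 → V/F = 0.7035
  V/F = 0.7035: g = 0.00004, g' = -0.6626 → V/F = 0.7036
Converged at V/F = 0.7036.
Then V = V/F·F = 0.7036·429 = 301.8 mol/h and L = F − V = 127.2 mol/h.

V = 301.8 mol/h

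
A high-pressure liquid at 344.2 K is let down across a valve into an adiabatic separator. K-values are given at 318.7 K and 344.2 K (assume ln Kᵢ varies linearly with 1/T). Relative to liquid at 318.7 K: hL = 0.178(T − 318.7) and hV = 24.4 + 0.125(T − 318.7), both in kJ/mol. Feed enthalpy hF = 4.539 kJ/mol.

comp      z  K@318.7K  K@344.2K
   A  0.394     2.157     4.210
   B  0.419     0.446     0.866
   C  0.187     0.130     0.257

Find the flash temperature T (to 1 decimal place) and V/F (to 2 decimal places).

Adiabatic flash: solve Rachford–Rice at each trial T, then check hF = ψ·hV(T) + (1−ψ)·hL(T).
  T = 318.7 K: K = (2.157, 0.446, 0.130), RR gives ψ = 0.079, H_out = 1.935 kJ/mol
  T = 344.2 K: K = (4.210, 0.866, 0.257), RR gives ψ = 0.744, H_out = 21.693 kJ/mol
  T = 331.4 K: K = (3.048, 0.629, 0.185), RR gives ψ = 0.441, H_out = 12.725 kJ/mol
  T = 325.0 K: K = (2.569, 0.531, 0.155), RR gives ψ = 0.275, H_out = 7.750 kJ/mol
  T = 321.9 K: K = (2.360, 0.488, 0.142), RR gives ψ = 0.185, H_out = 5.058 kJ/mol
  T = 320.3 K: K = (2.256, 0.466, 0.136), RR gives ψ = 0.134, H_out = 3.550 kJ/mol
Linear interpolation between T = 320.3 (H_out = 3.550) and T = 321.9 (H_out = 5.058) on hF = 4.539 gives T ≈ 321.3 K, at which ψ = 0.17.

T = 321.3 K, V/F = 0.17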